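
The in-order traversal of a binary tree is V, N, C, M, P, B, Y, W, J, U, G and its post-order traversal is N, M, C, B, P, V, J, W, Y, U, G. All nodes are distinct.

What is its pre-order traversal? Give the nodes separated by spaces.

The last element of post-order is the root; it splits in-order into left and right subtrees.
Root G: left subtree has 10 nodes {V, N, C, M, P, B, Y, W, J, U}, right has 0 { }.
  Root U: left subtree has 9 nodes {V, N, C, M, P, B, Y, W, J}, right has 0 { }.
    Root Y: left subtree has 6 nodes {V, N, C, M, P, B}, right has 2 {W, J}.
      Root V: left subtree has 0 nodes { }, right has 5 {N, C, M, P, B}.
        Root P: left subtree has 3 nodes {N, C, M}, right has 1 {B}.
          Root C: left subtree has 1 node {N}, right has 1 {M}.
      Root W: left subtree has 0 nodes { }, right has 1 {J}.

G U Y V P C N M B W J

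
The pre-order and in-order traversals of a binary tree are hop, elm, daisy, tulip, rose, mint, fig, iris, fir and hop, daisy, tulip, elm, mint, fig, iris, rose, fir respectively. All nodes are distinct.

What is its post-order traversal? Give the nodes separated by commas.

The first element of pre-order is the root; it splits in-order into left and right subtrees.
Root hop: left subtree has 0 nodes { }, right has 8 {daisy, tulip, elm, mint, fig, iris, rose, fir}.
  Root elm: left subtree has 2 nodes {daisy, tulip}, right has 5 {mint, fig, iris, rose, fir}.
    Root daisy: left subtree has 0 nodes { }, right has 1 {tulip}.
    Root rose: left subtree has 3 nodes {mint, fig, iris}, right has 1 {fir}.
      Root mint: left subtree has 0 nodes { }, right has 2 {fig, iris}.
        Root fig: left subtree has 0 nodes { }, right has 1 {iris}.

tulip, daisy, iris, fig, mint, fir, rose, elm, hop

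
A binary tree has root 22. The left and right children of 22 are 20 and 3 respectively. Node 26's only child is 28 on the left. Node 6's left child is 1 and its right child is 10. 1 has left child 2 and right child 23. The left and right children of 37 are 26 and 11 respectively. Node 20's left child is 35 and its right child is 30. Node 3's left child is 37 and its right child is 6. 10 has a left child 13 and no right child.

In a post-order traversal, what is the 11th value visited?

13

Post-order visits the left subtree, then the right subtree, then the node.
At 22: go left to 20.
  At 20: go left to 35.
    35 is a leaf — visit 35.
  At 20: go right to 30.
    30 is a leaf — visit 30.
  Visit 20.
At 22: go right to 3.
  At 3: go left to 37.
    At 37: go left to 26.
      At 26: go left to 28.
        28 is a leaf — visit 28.
      At 26: no right child.
      Visit 26.
    At 37: go right to 11.
      11 is a leaf — visit 11.
    Visit 37.
  At 3: go right to 6.
    At 6: go left to 1.
      At 1: go left to 2.
        2 is a leaf — visit 2.
      At 1: go right to 23.
        23 is a leaf — visit 23.
      Visit 1.
    At 6: go right to 10.
      At 10: go left to 13.
        13 is a leaf — visit 13.
      At 10: no right child.
      Visit 10.
    Visit 6.
  Visit 3.
Visit 22.
Full post-order sequence: 35, 30, 20, 28, 26, 11, 37, 2, 23, 1, 13, 10, 6, 3, 22.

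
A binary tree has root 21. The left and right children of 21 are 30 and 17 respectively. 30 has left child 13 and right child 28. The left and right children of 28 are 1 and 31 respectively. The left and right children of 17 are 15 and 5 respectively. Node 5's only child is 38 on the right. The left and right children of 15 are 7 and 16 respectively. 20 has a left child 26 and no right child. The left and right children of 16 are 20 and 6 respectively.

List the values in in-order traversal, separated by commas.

In-order visits the left subtree, then the node, then the right subtree.
At 21: go left to 30.
  At 30: go left to 13.
    13 is a leaf — visit 13.
  Visit 30.
  At 30: go right to 28.
    At 28: go left to 1.
      1 is a leaf — visit 1.
    Visit 28.
    At 28: go right to 31.
      31 is a leaf — visit 31.
Visit 21.
At 21: go right to 17.
  At 17: go left to 15.
    At 15: go left to 7.
      7 is a leaf — visit 7.
    Visit 15.
    At 15: go right to 16.
      At 16: go left to 20.
        At 20: go left to 26.
          26 is a leaf — visit 26.
        Visit 20.
        At 20: no right child.
      Visit 16.
      At 16: go right to 6.
        6 is a leaf — visit 6.
  Visit 17.
  At 17: go right to 5.
    At 5: no left child.
    Visit 5.
    At 5: go right to 38.
      38 is a leaf — visit 38.

13, 30, 1, 28, 31, 21, 7, 15, 26, 20, 16, 6, 17, 5, 38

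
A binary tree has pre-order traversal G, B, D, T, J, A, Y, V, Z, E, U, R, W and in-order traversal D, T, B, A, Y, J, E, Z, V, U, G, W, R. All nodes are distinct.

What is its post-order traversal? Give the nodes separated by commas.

The first element of pre-order is the root; it splits in-order into left and right subtrees.
Root G: left subtree has 10 nodes {D, T, B, A, Y, J, E, Z, V, U}, right has 2 {W, R}.
  Root B: left subtree has 2 nodes {D, T}, right has 7 {A, Y, J, E, Z, V, U}.
    Root D: left subtree has 0 nodes { }, right has 1 {T}.
    Root J: left subtree has 2 nodes {A, Y}, right has 4 {E, Z, V, U}.
      Root A: left subtree has 0 nodes { }, right has 1 {Y}.
      Root V: left subtree has 2 nodes {E, Z}, right has 1 {U}.
        Root Z: left subtree has 1 node {E}, right has 0 { }.
  Root R: left subtree has 1 node {W}, right has 0 { }.

T, D, Y, A, E, Z, U, V, J, B, W, R, G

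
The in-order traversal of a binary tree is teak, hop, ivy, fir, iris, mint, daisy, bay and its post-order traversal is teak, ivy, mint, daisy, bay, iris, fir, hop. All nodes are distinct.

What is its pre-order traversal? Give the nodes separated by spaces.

The last element of post-order is the root; it splits in-order into left and right subtrees.
Root hop: left subtree has 1 node {teak}, right has 6 {ivy, fir, iris, mint, daisy, bay}.
  Root fir: left subtree has 1 node {ivy}, right has 4 {iris, mint, daisy, bay}.
    Root iris: left subtree has 0 nodes { }, right has 3 {mint, daisy, bay}.
      Root bay: left subtree has 2 nodes {mint, daisy}, right has 0 { }.
        Root daisy: left subtree has 1 node {mint}, right has 0 { }.

hop teak fir ivy iris bay daisy mint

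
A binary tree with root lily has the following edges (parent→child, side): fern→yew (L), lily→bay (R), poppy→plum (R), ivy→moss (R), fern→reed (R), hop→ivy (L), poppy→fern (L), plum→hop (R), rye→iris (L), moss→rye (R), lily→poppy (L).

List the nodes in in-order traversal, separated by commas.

yew, fern, reed, poppy, plum, ivy, moss, iris, rye, hop, lily, bay

In-order visits the left subtree, then the node, then the right subtree.
At lily: go left to poppy.
  At poppy: go left to fern.
    At fern: go left to yew.
      yew is a leaf — visit yew.
    Visit fern.
    At fern: go right to reed.
      reed is a leaf — visit reed.
  Visit poppy.
  At poppy: go right to plum.
    At plum: no left child.
    Visit plum.
    At plum: go right to hop.
      At hop: go left to ivy.
        At ivy: no left child.
        Visit ivy.
        At ivy: go right to moss.
          At moss: no left child.
          Visit moss.
          At moss: go right to rye.
            At rye: go left to iris.
              iris is a leaf — visit iris.
            Visit rye.
            At rye: no right child.
      Visit hop.
      At hop: no right child.
Visit lily.
At lily: go right to bay.
  bay is a leaf — visit bay.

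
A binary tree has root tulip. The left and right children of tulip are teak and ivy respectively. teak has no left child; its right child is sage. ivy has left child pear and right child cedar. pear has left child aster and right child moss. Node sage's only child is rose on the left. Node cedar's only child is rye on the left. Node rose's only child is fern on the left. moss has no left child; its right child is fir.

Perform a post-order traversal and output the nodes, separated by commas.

fern, rose, sage, teak, aster, fir, moss, pear, rye, cedar, ivy, tulip

Post-order visits the left subtree, then the right subtree, then the node.
At tulip: go left to teak.
  At teak: no left child.
  At teak: go right to sage.
    At sage: go left to rose.
      At rose: go left to fern.
        fern is a leaf — visit fern.
      At rose: no right child.
      Visit rose.
    At sage: no right child.
    Visit sage.
  Visit teak.
At tulip: go right to ivy.
  At ivy: go left to pear.
    At pear: go left to aster.
      aster is a leaf — visit aster.
    At pear: go right to moss.
      At moss: no left child.
      At moss: go right to fir.
        fir is a leaf — visit fir.
      Visit moss.
    Visit pear.
  At ivy: go right to cedar.
    At cedar: go left to rye.
      rye is a leaf — visit rye.
    At cedar: no right child.
    Visit cedar.
  Visit ivy.
Visit tulip.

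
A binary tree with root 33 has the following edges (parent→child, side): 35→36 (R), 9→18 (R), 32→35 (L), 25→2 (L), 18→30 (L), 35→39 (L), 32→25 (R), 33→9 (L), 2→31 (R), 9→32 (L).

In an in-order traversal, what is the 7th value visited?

25

In-order visits the left subtree, then the node, then the right subtree.
At 33: go left to 9.
  At 9: go left to 32.
    At 32: go left to 35.
      At 35: go left to 39.
        39 is a leaf — visit 39.
      Visit 35.
      At 35: go right to 36.
        36 is a leaf — visit 36.
    Visit 32.
    At 32: go right to 25.
      At 25: go left to 2.
        At 2: no left child.
        Visit 2.
        At 2: go right to 31.
          31 is a leaf — visit 31.
      Visit 25.
      At 25: no right child.
  Visit 9.
  At 9: go right to 18.
    At 18: go left to 30.
      30 is a leaf — visit 30.
    Visit 18.
    At 18: no right child.
Visit 33.
At 33: no right child.
Full in-order sequence: 39, 35, 36, 32, 2, 31, 25, 9, 30, 18, 33.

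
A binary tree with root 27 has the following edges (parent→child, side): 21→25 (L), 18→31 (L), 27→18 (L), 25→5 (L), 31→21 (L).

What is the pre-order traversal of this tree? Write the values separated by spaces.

Pre-order visits the node, then its left subtree, then its right subtree.
Visit 27.
At 27: go left to 18.
  Visit 18.
  At 18: go left to 31.
    Visit 31.
    At 31: go left to 21.
      Visit 21.
      At 21: go left to 25.
        Visit 25.
        At 25: go left to 5.
          5 is a leaf — visit 5.
        At 25: no right child.
      At 21: no right child.
    At 31: no right child.
  At 18: no right child.
At 27: no right child.

27 18 31 21 25 5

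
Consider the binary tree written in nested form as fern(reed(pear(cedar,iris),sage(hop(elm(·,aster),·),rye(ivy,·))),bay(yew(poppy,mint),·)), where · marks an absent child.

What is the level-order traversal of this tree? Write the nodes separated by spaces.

Level-order visits nodes level by level from the root, left to right within each level.
Level 0: fern
Level 1: reed, bay
Level 2: pear, sage, yew
Level 3: cedar, iris, hop, rye, poppy, mint
Level 4: elm, ivy
Level 5: aster

fern reed bay pear sage yew cedar iris hop rye poppy mint elm ivy aster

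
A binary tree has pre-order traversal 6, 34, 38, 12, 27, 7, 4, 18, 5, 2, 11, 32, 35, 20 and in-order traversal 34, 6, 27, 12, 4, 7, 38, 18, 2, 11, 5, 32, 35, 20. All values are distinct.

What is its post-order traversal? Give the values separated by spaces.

34 27 4 7 12 11 2 20 35 32 5 18 38 6

The first element of pre-order is the root; it splits in-order into left and right subtrees.
Root 6: left subtree has 1 node {34}, right has 12 {27, 12, 4, 7, 38, 18, 2, 11, 5, 32, 35, 20}.
  Root 38: left subtree has 4 nodes {27, 12, 4, 7}, right has 7 {18, 2, 11, 5, 32, 35, 20}.
    Root 12: left subtree has 1 node {27}, right has 2 {4, 7}.
      Root 7: left subtree has 1 node {4}, right has 0 { }.
    Root 18: left subtree has 0 nodes { }, right has 6 {2, 11, 5, 32, 35, 20}.
      Root 5: left subtree has 2 nodes {2, 11}, right has 3 {32, 35, 20}.
        Root 2: left subtree has 0 nodes { }, right has 1 {11}.
        Root 32: left subtree has 0 nodes { }, right has 2 {35, 20}.
          Root 35: left subtree has 0 nodes { }, right has 1 {20}.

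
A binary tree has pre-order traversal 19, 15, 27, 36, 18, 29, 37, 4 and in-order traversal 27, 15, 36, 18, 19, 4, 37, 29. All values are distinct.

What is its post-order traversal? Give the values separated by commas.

27, 18, 36, 15, 4, 37, 29, 19

The first element of pre-order is the root; it splits in-order into left and right subtrees.
Root 19: left subtree has 4 nodes {27, 15, 36, 18}, right has 3 {4, 37, 29}.
  Root 15: left subtree has 1 node {27}, right has 2 {36, 18}.
    Root 36: left subtree has 0 nodes { }, right has 1 {18}.
  Root 29: left subtree has 2 nodes {4, 37}, right has 0 { }.
    Root 37: left subtree has 1 node {4}, right has 0 { }.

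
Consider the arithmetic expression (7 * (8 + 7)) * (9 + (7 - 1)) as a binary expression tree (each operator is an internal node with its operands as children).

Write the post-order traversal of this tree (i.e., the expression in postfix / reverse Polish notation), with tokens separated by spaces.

7 8 7 + * 9 7 1 - + *

Post-order on an expression tree gives postfix notation: for each operator, emit left operand, right operand, then the operator.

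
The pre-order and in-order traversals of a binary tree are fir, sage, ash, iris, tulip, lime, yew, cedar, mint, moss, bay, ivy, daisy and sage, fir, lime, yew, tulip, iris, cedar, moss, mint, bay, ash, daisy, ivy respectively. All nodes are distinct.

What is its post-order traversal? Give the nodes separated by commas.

sage, yew, lime, tulip, moss, bay, mint, cedar, iris, daisy, ivy, ash, fir

The first element of pre-order is the root; it splits in-order into left and right subtrees.
Root fir: left subtree has 1 node {sage}, right has 11 {lime, yew, tulip, iris, cedar, moss, mint, bay, ash, daisy, ivy}.
  Root ash: left subtree has 8 nodes {lime, yew, tulip, iris, cedar, moss, mint, bay}, right has 2 {daisy, ivy}.
    Root iris: left subtree has 3 nodes {lime, yew, tulip}, right has 4 {cedar, moss, mint, bay}.
      Root tulip: left subtree has 2 nodes {lime, yew}, right has 0 { }.
        Root lime: left subtree has 0 nodes { }, right has 1 {yew}.
      Root cedar: left subtree has 0 nodes { }, right has 3 {moss, mint, bay}.
        Root mint: left subtree has 1 node {moss}, right has 1 {bay}.
    Root ivy: left subtree has 1 node {daisy}, right has 0 { }.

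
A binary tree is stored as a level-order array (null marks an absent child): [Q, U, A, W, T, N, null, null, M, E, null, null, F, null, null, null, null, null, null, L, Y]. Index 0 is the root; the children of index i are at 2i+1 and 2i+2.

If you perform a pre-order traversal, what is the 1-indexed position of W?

Pre-order visits the node, then its left subtree, then its right subtree.
Visit Q.
At Q: go left to U.
  Visit U.
  At U: go left to W.
    Visit W.
    At W: no left child.
    At W: go right to M.
      M is a leaf — visit M.
  At U: go right to T.
    Visit T.
    At T: go left to E.
      Visit E.
      At E: go left to L.
        L is a leaf — visit L.
      At E: go right to Y.
        Y is a leaf — visit Y.
    At T: no right child.
At Q: go right to A.
  Visit A.
  At A: go left to N.
    Visit N.
    At N: no left child.
    At N: go right to F.
      F is a leaf — visit F.
  At A: no right child.
Full pre-order sequence: Q, U, W, M, T, E, L, Y, A, N, F.

3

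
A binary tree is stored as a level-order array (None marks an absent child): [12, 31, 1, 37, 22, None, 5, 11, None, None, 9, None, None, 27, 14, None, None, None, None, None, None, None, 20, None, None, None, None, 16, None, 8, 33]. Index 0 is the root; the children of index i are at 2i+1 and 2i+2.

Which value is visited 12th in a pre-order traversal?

14

Pre-order visits the node, then its left subtree, then its right subtree.
Visit 12.
At 12: go left to 31.
  Visit 31.
  At 31: go left to 37.
    Visit 37.
    At 37: go left to 11.
      11 is a leaf — visit 11.
    At 37: no right child.
  At 31: go right to 22.
    Visit 22.
    At 22: no left child.
    At 22: go right to 9.
      Visit 9.
      At 9: no left child.
      At 9: go right to 20.
        20 is a leaf — visit 20.
At 12: go right to 1.
  Visit 1.
  At 1: no left child.
  At 1: go right to 5.
    Visit 5.
    At 5: go left to 27.
      Visit 27.
      At 27: go left to 16.
        16 is a leaf — visit 16.
      At 27: no right child.
    At 5: go right to 14.
      Visit 14.
      At 14: go left to 8.
        8 is a leaf — visit 8.
      At 14: go right to 33.
        33 is a leaf — visit 33.
Full pre-order sequence: 12, 31, 37, 11, 22, 9, 20, 1, 5, 27, 16, 14, 8, 33.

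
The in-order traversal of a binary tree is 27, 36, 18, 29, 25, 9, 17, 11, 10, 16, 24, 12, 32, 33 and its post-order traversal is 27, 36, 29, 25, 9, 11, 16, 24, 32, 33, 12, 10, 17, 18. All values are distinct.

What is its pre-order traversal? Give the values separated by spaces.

18 36 27 17 9 25 29 10 11 12 24 16 33 32

The last element of post-order is the root; it splits in-order into left and right subtrees.
Root 18: left subtree has 2 nodes {27, 36}, right has 11 {29, 25, 9, 17, 11, 10, 16, 24, 12, 32, 33}.
  Root 36: left subtree has 1 node {27}, right has 0 { }.
  Root 17: left subtree has 3 nodes {29, 25, 9}, right has 7 {11, 10, 16, 24, 12, 32, 33}.
    Root 9: left subtree has 2 nodes {29, 25}, right has 0 { }.
      Root 25: left subtree has 1 node {29}, right has 0 { }.
    Root 10: left subtree has 1 node {11}, right has 5 {16, 24, 12, 32, 33}.
      Root 12: left subtree has 2 nodes {16, 24}, right has 2 {32, 33}.
        Root 24: left subtree has 1 node {16}, right has 0 { }.
        Root 33: left subtree has 1 node {32}, right has 0 { }.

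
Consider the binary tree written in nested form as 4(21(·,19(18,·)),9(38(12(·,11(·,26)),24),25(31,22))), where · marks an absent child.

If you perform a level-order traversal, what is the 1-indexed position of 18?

Level-order visits nodes level by level from the root, left to right within each level.
Level 0: 4
Level 1: 21, 9
Level 2: 19, 38, 25
Level 3: 18, 12, 24, 31, 22
Level 4: 11
Level 5: 26
Full level-order sequence: 4, 21, 9, 19, 38, 25, 18, 12, 24, 31, 22, 11, 26.

7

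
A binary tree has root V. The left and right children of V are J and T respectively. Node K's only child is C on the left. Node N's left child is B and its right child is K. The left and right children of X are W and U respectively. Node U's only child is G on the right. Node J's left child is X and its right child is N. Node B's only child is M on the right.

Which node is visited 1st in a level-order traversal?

V

Level-order visits nodes level by level from the root, left to right within each level.
Level 0: V
Level 1: J, T
Level 2: X, N
Level 3: W, U, B, K
Level 4: G, M, C
Full level-order sequence: V, J, T, X, N, W, U, B, K, G, M, C.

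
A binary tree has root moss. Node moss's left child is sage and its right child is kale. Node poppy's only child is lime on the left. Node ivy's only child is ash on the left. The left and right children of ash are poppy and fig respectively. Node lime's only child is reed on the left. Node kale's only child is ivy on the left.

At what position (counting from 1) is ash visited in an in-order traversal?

In-order visits the left subtree, then the node, then the right subtree.
At moss: go left to sage.
  sage is a leaf — visit sage.
Visit moss.
At moss: go right to kale.
  At kale: go left to ivy.
    At ivy: go left to ash.
      At ash: go left to poppy.
        At poppy: go left to lime.
          At lime: go left to reed.
            reed is a leaf — visit reed.
          Visit lime.
          At lime: no right child.
        Visit poppy.
        At poppy: no right child.
      Visit ash.
      At ash: go right to fig.
        fig is a leaf — visit fig.
    Visit ivy.
    At ivy: no right child.
  Visit kale.
  At kale: no right child.
Full in-order sequence: sage, moss, reed, lime, poppy, ash, fig, ivy, kale.

6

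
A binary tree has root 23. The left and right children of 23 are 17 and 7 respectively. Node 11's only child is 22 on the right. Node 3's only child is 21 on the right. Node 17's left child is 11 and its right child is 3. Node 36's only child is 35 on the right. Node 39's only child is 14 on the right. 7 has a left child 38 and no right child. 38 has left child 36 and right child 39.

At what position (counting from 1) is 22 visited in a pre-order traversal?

4

Pre-order visits the node, then its left subtree, then its right subtree.
Visit 23.
At 23: go left to 17.
  Visit 17.
  At 17: go left to 11.
    Visit 11.
    At 11: no left child.
    At 11: go right to 22.
      22 is a leaf — visit 22.
  At 17: go right to 3.
    Visit 3.
    At 3: no left child.
    At 3: go right to 21.
      21 is a leaf — visit 21.
At 23: go right to 7.
  Visit 7.
  At 7: go left to 38.
    Visit 38.
    At 38: go left to 36.
      Visit 36.
      At 36: no left child.
      At 36: go right to 35.
        35 is a leaf — visit 35.
    At 38: go right to 39.
      Visit 39.
      At 39: no left child.
      At 39: go right to 14.
        14 is a leaf — visit 14.
  At 7: no right child.
Full pre-order sequence: 23, 17, 11, 22, 3, 21, 7, 38, 36, 35, 39, 14.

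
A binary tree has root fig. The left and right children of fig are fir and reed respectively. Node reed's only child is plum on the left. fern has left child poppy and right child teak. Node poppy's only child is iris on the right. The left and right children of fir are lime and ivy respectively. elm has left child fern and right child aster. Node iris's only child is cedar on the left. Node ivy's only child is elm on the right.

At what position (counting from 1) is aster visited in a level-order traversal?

9

Level-order visits nodes level by level from the root, left to right within each level.
Level 0: fig
Level 1: fir, reed
Level 2: lime, ivy, plum
Level 3: elm
Level 4: fern, aster
Level 5: poppy, teak
Level 6: iris
Level 7: cedar
Full level-order sequence: fig, fir, reed, lime, ivy, plum, elm, fern, aster, poppy, teak, iris, cedar.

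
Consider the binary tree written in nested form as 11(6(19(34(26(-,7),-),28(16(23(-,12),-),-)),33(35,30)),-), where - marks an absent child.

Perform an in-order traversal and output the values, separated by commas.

In-order visits the left subtree, then the node, then the right subtree.
At 11: go left to 6.
  At 6: go left to 19.
    At 19: go left to 34.
      At 34: go left to 26.
        At 26: no left child.
        Visit 26.
        At 26: go right to 7.
          7 is a leaf — visit 7.
      Visit 34.
      At 34: no right child.
    Visit 19.
    At 19: go right to 28.
      At 28: go left to 16.
        At 16: go left to 23.
          At 23: no left child.
          Visit 23.
          At 23: go right to 12.
            12 is a leaf — visit 12.
        Visit 16.
        At 16: no right child.
      Visit 28.
      At 28: no right child.
  Visit 6.
  At 6: go right to 33.
    At 33: go left to 35.
      35 is a leaf — visit 35.
    Visit 33.
    At 33: go right to 30.
      30 is a leaf — visit 30.
Visit 11.
At 11: no right child.

26, 7, 34, 19, 23, 12, 16, 28, 6, 35, 33, 30, 11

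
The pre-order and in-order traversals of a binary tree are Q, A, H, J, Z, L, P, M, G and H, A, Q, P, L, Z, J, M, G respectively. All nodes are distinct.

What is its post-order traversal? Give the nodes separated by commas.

H, A, P, L, Z, G, M, J, Q

The first element of pre-order is the root; it splits in-order into left and right subtrees.
Root Q: left subtree has 2 nodes {H, A}, right has 6 {P, L, Z, J, M, G}.
  Root A: left subtree has 1 node {H}, right has 0 { }.
  Root J: left subtree has 3 nodes {P, L, Z}, right has 2 {M, G}.
    Root Z: left subtree has 2 nodes {P, L}, right has 0 { }.
      Root L: left subtree has 1 node {P}, right has 0 { }.
    Root M: left subtree has 0 nodes { }, right has 1 {G}.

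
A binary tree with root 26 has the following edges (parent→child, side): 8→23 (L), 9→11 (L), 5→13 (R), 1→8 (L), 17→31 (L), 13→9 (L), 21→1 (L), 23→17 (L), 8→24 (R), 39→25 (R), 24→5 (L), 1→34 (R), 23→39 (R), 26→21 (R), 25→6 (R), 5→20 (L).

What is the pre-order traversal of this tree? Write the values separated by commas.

26, 21, 1, 8, 23, 17, 31, 39, 25, 6, 24, 5, 20, 13, 9, 11, 34

Pre-order visits the node, then its left subtree, then its right subtree.
Visit 26.
At 26: no left child.
At 26: go right to 21.
  Visit 21.
  At 21: go left to 1.
    Visit 1.
    At 1: go left to 8.
      Visit 8.
      At 8: go left to 23.
        Visit 23.
        At 23: go left to 17.
          Visit 17.
          At 17: go left to 31.
            31 is a leaf — visit 31.
          At 17: no right child.
        At 23: go right to 39.
          Visit 39.
          At 39: no left child.
          At 39: go right to 25.
            Visit 25.
            At 25: no left child.
            At 25: go right to 6.
              6 is a leaf — visit 6.
      At 8: go right to 24.
        Visit 24.
        At 24: go left to 5.
          Visit 5.
          At 5: go left to 20.
            20 is a leaf — visit 20.
          At 5: go right to 13.
            Visit 13.
            At 13: go left to 9.
              Visit 9.
              At 9: go left to 11.
                11 is a leaf — visit 11.
              At 9: no right child.
            At 13: no right child.
        At 24: no right child.
    At 1: go right to 34.
      34 is a leaf — visit 34.
  At 21: no right child.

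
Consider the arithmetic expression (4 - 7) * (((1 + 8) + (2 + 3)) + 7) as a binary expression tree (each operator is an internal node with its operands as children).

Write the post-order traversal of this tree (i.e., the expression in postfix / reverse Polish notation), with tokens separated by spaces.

Post-order on an expression tree gives postfix notation: for each operator, emit left operand, right operand, then the operator.

4 7 - 1 8 + 2 3 + + 7 + *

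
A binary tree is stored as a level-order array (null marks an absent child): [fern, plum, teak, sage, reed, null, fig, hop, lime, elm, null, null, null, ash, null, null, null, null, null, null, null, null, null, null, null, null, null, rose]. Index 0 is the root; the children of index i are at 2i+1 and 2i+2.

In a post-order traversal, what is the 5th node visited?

Post-order visits the left subtree, then the right subtree, then the node.
At fern: go left to plum.
  At plum: go left to sage.
    At sage: go left to hop.
      hop is a leaf — visit hop.
    At sage: go right to lime.
      lime is a leaf — visit lime.
    Visit sage.
  At plum: go right to reed.
    At reed: go left to elm.
      elm is a leaf — visit elm.
    At reed: no right child.
    Visit reed.
  Visit plum.
At fern: go right to teak.
  At teak: no left child.
  At teak: go right to fig.
    At fig: go left to ash.
      At ash: go left to rose.
        rose is a leaf — visit rose.
      At ash: no right child.
      Visit ash.
    At fig: no right child.
    Visit fig.
  Visit teak.
Visit fern.
Full post-order sequence: hop, lime, sage, elm, reed, plum, rose, ash, fig, teak, fern.

reed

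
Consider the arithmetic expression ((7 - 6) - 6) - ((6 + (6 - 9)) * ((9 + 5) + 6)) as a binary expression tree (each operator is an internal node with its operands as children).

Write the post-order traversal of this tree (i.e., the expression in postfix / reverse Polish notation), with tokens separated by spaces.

7 6 - 6 - 6 6 9 - + 9 5 + 6 + * -

Post-order on an expression tree gives postfix notation: for each operator, emit left operand, right operand, then the operator.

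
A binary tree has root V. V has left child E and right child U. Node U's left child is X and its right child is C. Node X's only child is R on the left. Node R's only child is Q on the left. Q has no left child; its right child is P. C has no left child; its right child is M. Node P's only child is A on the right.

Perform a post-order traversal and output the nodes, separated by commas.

E, A, P, Q, R, X, M, C, U, V

Post-order visits the left subtree, then the right subtree, then the node.
At V: go left to E.
  E is a leaf — visit E.
At V: go right to U.
  At U: go left to X.
    At X: go left to R.
      At R: go left to Q.
        At Q: no left child.
        At Q: go right to P.
          At P: no left child.
          At P: go right to A.
            A is a leaf — visit A.
          Visit P.
        Visit Q.
      At R: no right child.
      Visit R.
    At X: no right child.
    Visit X.
  At U: go right to C.
    At C: no left child.
    At C: go right to M.
      M is a leaf — visit M.
    Visit C.
  Visit U.
Visit V.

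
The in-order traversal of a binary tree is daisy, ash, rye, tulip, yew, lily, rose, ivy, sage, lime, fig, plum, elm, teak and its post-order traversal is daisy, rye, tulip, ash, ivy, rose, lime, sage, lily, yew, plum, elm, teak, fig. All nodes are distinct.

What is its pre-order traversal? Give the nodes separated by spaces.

fig yew ash daisy tulip rye lily sage rose ivy lime teak elm plum

The last element of post-order is the root; it splits in-order into left and right subtrees.
Root fig: left subtree has 10 nodes {daisy, ash, rye, tulip, yew, lily, rose, ivy, sage, lime}, right has 3 {plum, elm, teak}.
  Root yew: left subtree has 4 nodes {daisy, ash, rye, tulip}, right has 5 {lily, rose, ivy, sage, lime}.
    Root ash: left subtree has 1 node {daisy}, right has 2 {rye, tulip}.
      Root tulip: left subtree has 1 node {rye}, right has 0 { }.
    Root lily: left subtree has 0 nodes { }, right has 4 {rose, ivy, sage, lime}.
      Root sage: left subtree has 2 nodes {rose, ivy}, right has 1 {lime}.
        Root rose: left subtree has 0 nodes { }, right has 1 {ivy}.
  Root teak: left subtree has 2 nodes {plum, elm}, right has 0 { }.
    Root elm: left subtree has 1 node {plum}, right has 0 { }.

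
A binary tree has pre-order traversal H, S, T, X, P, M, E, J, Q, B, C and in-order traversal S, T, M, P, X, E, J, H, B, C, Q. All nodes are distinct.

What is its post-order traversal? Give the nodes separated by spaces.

M P J E X T S C B Q H

The first element of pre-order is the root; it splits in-order into left and right subtrees.
Root H: left subtree has 7 nodes {S, T, M, P, X, E, J}, right has 3 {B, C, Q}.
  Root S: left subtree has 0 nodes { }, right has 6 {T, M, P, X, E, J}.
    Root T: left subtree has 0 nodes { }, right has 5 {M, P, X, E, J}.
      Root X: left subtree has 2 nodes {M, P}, right has 2 {E, J}.
        Root P: left subtree has 1 node {M}, right has 0 { }.
        Root E: left subtree has 0 nodes { }, right has 1 {J}.
  Root Q: left subtree has 2 nodes {B, C}, right has 0 { }.
    Root B: left subtree has 0 nodes { }, right has 1 {C}.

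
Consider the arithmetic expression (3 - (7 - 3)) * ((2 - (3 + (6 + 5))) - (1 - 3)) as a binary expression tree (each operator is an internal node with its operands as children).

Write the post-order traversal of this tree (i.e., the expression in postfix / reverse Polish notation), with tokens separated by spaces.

Post-order on an expression tree gives postfix notation: for each operator, emit left operand, right operand, then the operator.

3 7 3 - - 2 3 6 5 + + - 1 3 - - *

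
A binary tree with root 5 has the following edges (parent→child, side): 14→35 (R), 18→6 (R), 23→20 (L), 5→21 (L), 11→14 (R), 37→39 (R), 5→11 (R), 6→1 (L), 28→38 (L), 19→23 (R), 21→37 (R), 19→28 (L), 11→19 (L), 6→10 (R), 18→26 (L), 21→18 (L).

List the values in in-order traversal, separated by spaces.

In-order visits the left subtree, then the node, then the right subtree.
At 5: go left to 21.
  At 21: go left to 18.
    At 18: go left to 26.
      26 is a leaf — visit 26.
    Visit 18.
    At 18: go right to 6.
      At 6: go left to 1.
        1 is a leaf — visit 1.
      Visit 6.
      At 6: go right to 10.
        10 is a leaf — visit 10.
  Visit 21.
  At 21: go right to 37.
    At 37: no left child.
    Visit 37.
    At 37: go right to 39.
      39 is a leaf — visit 39.
Visit 5.
At 5: go right to 11.
  At 11: go left to 19.
    At 19: go left to 28.
      At 28: go left to 38.
        38 is a leaf — visit 38.
      Visit 28.
      At 28: no right child.
    Visit 19.
    At 19: go right to 23.
      At 23: go left to 20.
        20 is a leaf — visit 20.
      Visit 23.
      At 23: no right child.
  Visit 11.
  At 11: go right to 14.
    At 14: no left child.
    Visit 14.
    At 14: go right to 35.
      35 is a leaf — visit 35.

26 18 1 6 10 21 37 39 5 38 28 19 20 23 11 14 35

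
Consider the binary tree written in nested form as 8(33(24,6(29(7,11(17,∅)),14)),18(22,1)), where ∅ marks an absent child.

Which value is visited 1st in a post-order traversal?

Post-order visits the left subtree, then the right subtree, then the node.
At 8: go left to 33.
  At 33: go left to 24.
    24 is a leaf — visit 24.
  At 33: go right to 6.
    At 6: go left to 29.
      At 29: go left to 7.
        7 is a leaf — visit 7.
      At 29: go right to 11.
        At 11: go left to 17.
          17 is a leaf — visit 17.
        At 11: no right child.
        Visit 11.
      Visit 29.
    At 6: go right to 14.
      14 is a leaf — visit 14.
    Visit 6.
  Visit 33.
At 8: go right to 18.
  At 18: go left to 22.
    22 is a leaf — visit 22.
  At 18: go right to 1.
    1 is a leaf — visit 1.
  Visit 18.
Visit 8.
Full post-order sequence: 24, 7, 17, 11, 29, 14, 6, 33, 22, 1, 18, 8.

24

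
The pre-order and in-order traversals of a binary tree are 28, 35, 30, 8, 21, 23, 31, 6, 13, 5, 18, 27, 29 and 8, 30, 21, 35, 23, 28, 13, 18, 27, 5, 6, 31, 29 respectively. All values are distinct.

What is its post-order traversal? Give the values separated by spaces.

The first element of pre-order is the root; it splits in-order into left and right subtrees.
Root 28: left subtree has 5 nodes {8, 30, 21, 35, 23}, right has 7 {13, 18, 27, 5, 6, 31, 29}.
  Root 35: left subtree has 3 nodes {8, 30, 21}, right has 1 {23}.
    Root 30: left subtree has 1 node {8}, right has 1 {21}.
  Root 31: left subtree has 5 nodes {13, 18, 27, 5, 6}, right has 1 {29}.
    Root 6: left subtree has 4 nodes {13, 18, 27, 5}, right has 0 { }.
      Root 13: left subtree has 0 nodes { }, right has 3 {18, 27, 5}.
        Root 5: left subtree has 2 nodes {18, 27}, right has 0 { }.
          Root 18: left subtree has 0 nodes { }, right has 1 {27}.

8 21 30 23 35 27 18 5 13 6 29 31 28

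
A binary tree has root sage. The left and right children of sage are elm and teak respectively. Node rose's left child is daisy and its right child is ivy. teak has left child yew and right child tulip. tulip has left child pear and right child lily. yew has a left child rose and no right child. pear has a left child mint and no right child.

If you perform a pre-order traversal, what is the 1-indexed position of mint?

Pre-order visits the node, then its left subtree, then its right subtree.
Visit sage.
At sage: go left to elm.
  elm is a leaf — visit elm.
At sage: go right to teak.
  Visit teak.
  At teak: go left to yew.
    Visit yew.
    At yew: go left to rose.
      Visit rose.
      At rose: go left to daisy.
        daisy is a leaf — visit daisy.
      At rose: go right to ivy.
        ivy is a leaf — visit ivy.
    At yew: no right child.
  At teak: go right to tulip.
    Visit tulip.
    At tulip: go left to pear.
      Visit pear.
      At pear: go left to mint.
        mint is a leaf — visit mint.
      At pear: no right child.
    At tulip: go right to lily.
      lily is a leaf — visit lily.
Full pre-order sequence: sage, elm, teak, yew, rose, daisy, ivy, tulip, pear, mint, lily.

10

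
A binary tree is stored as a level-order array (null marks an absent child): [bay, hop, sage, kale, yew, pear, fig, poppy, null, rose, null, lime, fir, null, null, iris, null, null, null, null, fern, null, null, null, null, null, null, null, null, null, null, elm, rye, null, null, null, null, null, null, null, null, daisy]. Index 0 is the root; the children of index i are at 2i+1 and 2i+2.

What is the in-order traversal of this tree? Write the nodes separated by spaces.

elm iris rye poppy kale hop rose daisy fern yew bay lime pear fir sage fig

In-order visits the left subtree, then the node, then the right subtree.
At bay: go left to hop.
  At hop: go left to kale.
    At kale: go left to poppy.
      At poppy: go left to iris.
        At iris: go left to elm.
          elm is a leaf — visit elm.
        Visit iris.
        At iris: go right to rye.
          rye is a leaf — visit rye.
      Visit poppy.
      At poppy: no right child.
    Visit kale.
    At kale: no right child.
  Visit hop.
  At hop: go right to yew.
    At yew: go left to rose.
      At rose: no left child.
      Visit rose.
      At rose: go right to fern.
        At fern: go left to daisy.
          daisy is a leaf — visit daisy.
        Visit fern.
        At fern: no right child.
    Visit yew.
    At yew: no right child.
Visit bay.
At bay: go right to sage.
  At sage: go left to pear.
    At pear: go left to lime.
      lime is a leaf — visit lime.
    Visit pear.
    At pear: go right to fir.
      fir is a leaf — visit fir.
  Visit sage.
  At sage: go right to fig.
    fig is a leaf — visit fig.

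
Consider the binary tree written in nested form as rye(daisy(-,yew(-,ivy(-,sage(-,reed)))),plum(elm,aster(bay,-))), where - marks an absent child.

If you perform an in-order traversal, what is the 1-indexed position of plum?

In-order visits the left subtree, then the node, then the right subtree.
At rye: go left to daisy.
  At daisy: no left child.
  Visit daisy.
  At daisy: go right to yew.
    At yew: no left child.
    Visit yew.
    At yew: go right to ivy.
      At ivy: no left child.
      Visit ivy.
      At ivy: go right to sage.
        At sage: no left child.
        Visit sage.
        At sage: go right to reed.
          reed is a leaf — visit reed.
Visit rye.
At rye: go right to plum.
  At plum: go left to elm.
    elm is a leaf — visit elm.
  Visit plum.
  At plum: go right to aster.
    At aster: go left to bay.
      bay is a leaf — visit bay.
    Visit aster.
    At aster: no right child.
Full in-order sequence: daisy, yew, ivy, sage, reed, rye, elm, plum, bay, aster.

8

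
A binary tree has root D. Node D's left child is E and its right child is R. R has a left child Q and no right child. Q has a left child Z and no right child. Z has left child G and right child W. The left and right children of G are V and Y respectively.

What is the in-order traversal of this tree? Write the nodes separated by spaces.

In-order visits the left subtree, then the node, then the right subtree.
At D: go left to E.
  E is a leaf — visit E.
Visit D.
At D: go right to R.
  At R: go left to Q.
    At Q: go left to Z.
      At Z: go left to G.
        At G: go left to V.
          V is a leaf — visit V.
        Visit G.
        At G: go right to Y.
          Y is a leaf — visit Y.
      Visit Z.
      At Z: go right to W.
        W is a leaf — visit W.
    Visit Q.
    At Q: no right child.
  Visit R.
  At R: no right child.

E D V G Y Z W Q R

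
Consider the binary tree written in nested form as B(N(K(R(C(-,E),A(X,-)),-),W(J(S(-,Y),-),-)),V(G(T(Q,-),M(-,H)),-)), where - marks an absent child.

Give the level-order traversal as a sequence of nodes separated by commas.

B, N, V, K, W, G, R, J, T, M, C, A, S, Q, H, E, X, Y

Level-order visits nodes level by level from the root, left to right within each level.
Level 0: B
Level 1: N, V
Level 2: K, W, G
Level 3: R, J, T, M
Level 4: C, A, S, Q, H
Level 5: E, X, Y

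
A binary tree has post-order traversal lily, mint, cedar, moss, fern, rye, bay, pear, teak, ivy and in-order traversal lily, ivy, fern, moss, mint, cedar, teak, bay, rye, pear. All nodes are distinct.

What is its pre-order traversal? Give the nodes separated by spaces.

ivy lily teak fern moss cedar mint pear bay rye

The last element of post-order is the root; it splits in-order into left and right subtrees.
Root ivy: left subtree has 1 node {lily}, right has 8 {fern, moss, mint, cedar, teak, bay, rye, pear}.
  Root teak: left subtree has 4 nodes {fern, moss, mint, cedar}, right has 3 {bay, rye, pear}.
    Root fern: left subtree has 0 nodes { }, right has 3 {moss, mint, cedar}.
      Root moss: left subtree has 0 nodes { }, right has 2 {mint, cedar}.
        Root cedar: left subtree has 1 node {mint}, right has 0 { }.
    Root pear: left subtree has 2 nodes {bay, rye}, right has 0 { }.
      Root bay: left subtree has 0 nodes { }, right has 1 {rye}.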